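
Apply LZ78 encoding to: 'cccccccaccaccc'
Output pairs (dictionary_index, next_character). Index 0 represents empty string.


LZ78 encoding steps:
Dictionary: {0: ''}
Step 1: w='' (idx 0), next='c' -> output (0, 'c'), add 'c' as idx 1
Step 2: w='c' (idx 1), next='c' -> output (1, 'c'), add 'cc' as idx 2
Step 3: w='cc' (idx 2), next='c' -> output (2, 'c'), add 'ccc' as idx 3
Step 4: w='c' (idx 1), next='a' -> output (1, 'a'), add 'ca' as idx 4
Step 5: w='cc' (idx 2), next='a' -> output (2, 'a'), add 'cca' as idx 5
Step 6: w='ccc' (idx 3), end of input -> output (3, '')


Encoded: [(0, 'c'), (1, 'c'), (2, 'c'), (1, 'a'), (2, 'a'), (3, '')]


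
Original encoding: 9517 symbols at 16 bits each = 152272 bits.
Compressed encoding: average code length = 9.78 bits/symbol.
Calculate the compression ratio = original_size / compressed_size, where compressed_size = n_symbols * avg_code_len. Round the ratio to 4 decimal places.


original_size = n_symbols * orig_bits = 9517 * 16 = 152272 bits
compressed_size = n_symbols * avg_code_len = 9517 * 9.78 = 93076.26 bits
ratio = original_size / compressed_size = 152272 / 93076.26 = 1.636

Compression ratio = 1.636


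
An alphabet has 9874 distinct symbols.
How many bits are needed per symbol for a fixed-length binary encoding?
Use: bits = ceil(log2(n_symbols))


log2(9874) = 13.2694
Bracket: 2^13 = 8192 < 9874 <= 2^14 = 16384
So ceil(log2(9874)) = 14

bits = ceil(log2(9874)) = ceil(13.2694) = 14 bits


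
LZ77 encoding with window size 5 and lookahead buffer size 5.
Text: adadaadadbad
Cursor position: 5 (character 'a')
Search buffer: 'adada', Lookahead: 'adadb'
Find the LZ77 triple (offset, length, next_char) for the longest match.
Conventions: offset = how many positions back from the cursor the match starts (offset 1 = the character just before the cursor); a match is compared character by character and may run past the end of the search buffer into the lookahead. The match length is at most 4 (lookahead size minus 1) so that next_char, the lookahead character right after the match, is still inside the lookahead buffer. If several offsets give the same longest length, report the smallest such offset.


Try each offset into the search buffer:
  offset=1 (pos 4, char 'a'): match length 1
  offset=2 (pos 3, char 'd'): match length 0
  offset=3 (pos 2, char 'a'): match length 3
  offset=4 (pos 1, char 'd'): match length 0
  offset=5 (pos 0, char 'a'): match length 4
Longest match has length 4 at offset 5.
next_char = character at position 5 + 4 = 9 -> 'b'

Best match: offset=5, length=4 (matching 'adad' starting at position 0)
LZ77 triple: (5, 4, 'b')


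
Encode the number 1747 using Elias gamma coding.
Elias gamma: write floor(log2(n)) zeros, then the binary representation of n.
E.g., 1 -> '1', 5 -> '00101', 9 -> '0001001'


num_bits = floor(log2(1747)) + 1 = 11
leading_zeros = num_bits - 1 = 10
binary(1747) = 11011010011

Elias gamma(1747) = '0000000000' + '11011010011' = 000000000011011010011 (21 bits)


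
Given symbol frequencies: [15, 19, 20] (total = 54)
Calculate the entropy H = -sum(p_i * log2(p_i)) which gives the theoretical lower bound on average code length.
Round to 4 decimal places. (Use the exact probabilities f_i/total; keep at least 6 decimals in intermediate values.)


Per-symbol terms -p_i * log2(p_i) with p_i = f_i/54:
  p = 15/54 = 0.277778: log2(p) = -1.847997, -p*log2(p) = 0.513332
  p = 19/54 = 0.351852: log2(p) = -1.506960, -p*log2(p) = 0.530227
  p = 20/54 = 0.370370: log2(p) = -1.432959, -p*log2(p) = 0.530726
H = 0.513332 + 0.530227 + 0.530726 = 1.574285

H = 1.5743 bits/symbol


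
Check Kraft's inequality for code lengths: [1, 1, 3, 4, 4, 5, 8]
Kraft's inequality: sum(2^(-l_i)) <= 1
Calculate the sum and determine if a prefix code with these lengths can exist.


Sum = 2^(-1) + 2^(-1) + 2^(-3) + 2^(-4) + 2^(-4) + 2^(-5) + 2^(-8)
    = 0.5 + 0.5 + 0.125 + 0.0625 + 0.0625 + 0.03125 + 0.00390625
    = 329/256 = 1.28515625
Since 1.28515625 > 1, Kraft's inequality is NOT satisfied.
A prefix code with these lengths CANNOT exist.

Kraft sum = 1.28515625. Not satisfied.


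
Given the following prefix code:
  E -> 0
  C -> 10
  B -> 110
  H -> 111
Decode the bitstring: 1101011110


Decoding step by step:
Bits 110 -> B
Bits 10 -> C
Bits 111 -> H
Bits 10 -> C


Decoded message: BCHC


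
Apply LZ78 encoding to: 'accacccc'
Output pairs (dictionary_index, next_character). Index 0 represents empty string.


LZ78 encoding steps:
Dictionary: {0: ''}
Step 1: w='' (idx 0), next='a' -> output (0, 'a'), add 'a' as idx 1
Step 2: w='' (idx 0), next='c' -> output (0, 'c'), add 'c' as idx 2
Step 3: w='c' (idx 2), next='a' -> output (2, 'a'), add 'ca' as idx 3
Step 4: w='c' (idx 2), next='c' -> output (2, 'c'), add 'cc' as idx 4
Step 5: w='cc' (idx 4), end of input -> output (4, '')


Encoded: [(0, 'a'), (0, 'c'), (2, 'a'), (2, 'c'), (4, '')]


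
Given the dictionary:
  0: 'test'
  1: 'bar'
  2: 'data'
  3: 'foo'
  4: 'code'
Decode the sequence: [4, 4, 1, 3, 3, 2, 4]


Look up each index in the dictionary:
  4 -> 'code'
  4 -> 'code'
  1 -> 'bar'
  3 -> 'foo'
  3 -> 'foo'
  2 -> 'data'
  4 -> 'code'

Decoded: "code code bar foo foo data code"


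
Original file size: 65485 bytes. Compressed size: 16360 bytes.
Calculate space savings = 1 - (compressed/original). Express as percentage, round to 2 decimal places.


ratio = compressed/original = 16360/65485 = 0.249828
savings = 1 - ratio = 1 - 0.249828 = 0.750172
as a percentage: 0.750172 * 100 = 75.02%

Space savings = 1 - 16360/65485 = 75.02%


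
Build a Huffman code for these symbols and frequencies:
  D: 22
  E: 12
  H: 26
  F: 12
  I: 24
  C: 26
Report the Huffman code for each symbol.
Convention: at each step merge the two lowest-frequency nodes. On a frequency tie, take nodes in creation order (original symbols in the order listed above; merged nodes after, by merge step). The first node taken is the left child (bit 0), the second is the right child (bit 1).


Huffman tree construction:
Step 1: Merge E(12) + F(12) = 24
Step 2: Merge D(22) + I(24) = 46
Step 3: Merge (E+F)(24) + H(26) = 50
Step 4: Merge C(26) + (D+I)(46) = 72
Step 5: Merge ((E+F)+H)(50) + (C+(D+I))(72) = 122
Read each symbol's code off the tree from the root (left child = 0, right child = 1).

Codes:
  D: 110 (length 3)
  E: 000 (length 3)
  H: 01 (length 2)
  F: 001 (length 3)
  I: 111 (length 3)
  C: 10 (length 2)
Average code length: 314/122 = 2.5738 bits/symbol


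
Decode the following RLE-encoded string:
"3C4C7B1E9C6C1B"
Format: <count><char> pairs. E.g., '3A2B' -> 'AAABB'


Expanding each <count><char> pair:
  3C -> 'CCC'
  4C -> 'CCCC'
  7B -> 'BBBBBBB'
  1E -> 'E'
  9C -> 'CCCCCCCCC'
  6C -> 'CCCCCC'
  1B -> 'B'

Decoded = CCCCCCCBBBBBBBECCCCCCCCCCCCCCCB


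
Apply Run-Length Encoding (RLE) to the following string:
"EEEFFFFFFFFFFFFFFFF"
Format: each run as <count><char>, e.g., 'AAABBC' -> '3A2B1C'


Scanning runs left to right:
  i=0: run of 'E' x 3 -> '3E'
  i=3: run of 'F' x 16 -> '16F'

RLE = 3E16F


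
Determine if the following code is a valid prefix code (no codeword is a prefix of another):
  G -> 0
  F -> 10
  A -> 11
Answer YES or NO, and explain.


Checking each pair (does one codeword prefix another?):
  G='0' vs F='10': no prefix
  G='0' vs A='11': no prefix
  F='10' vs G='0': no prefix
  F='10' vs A='11': no prefix
  A='11' vs G='0': no prefix
  A='11' vs F='10': no prefix
No violation found over all pairs.

YES -- this is a valid prefix code. No codeword is a prefix of any other codeword.


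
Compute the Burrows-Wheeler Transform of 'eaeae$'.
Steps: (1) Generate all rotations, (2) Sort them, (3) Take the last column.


Rotations (sorted):
  0: $eaeae -> last char: e
  1: ae$eae -> last char: e
  2: aeae$e -> last char: e
  3: e$eaea -> last char: a
  4: eae$ea -> last char: a
  5: eaeae$ -> last char: $


BWT = eeeaa$


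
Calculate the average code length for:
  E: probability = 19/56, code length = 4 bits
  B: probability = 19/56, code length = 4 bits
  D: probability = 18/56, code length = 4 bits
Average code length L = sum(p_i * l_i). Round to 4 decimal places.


Weighted contributions p_i * l_i:
  E: (19/56) * 4 = 76/56
  B: (19/56) * 4 = 76/56
  D: (18/56) * 4 = 72/56
Sum = (76 + 76 + 72)/56 = 224/56

L = 224/56 = 4.0000 bits/symbol


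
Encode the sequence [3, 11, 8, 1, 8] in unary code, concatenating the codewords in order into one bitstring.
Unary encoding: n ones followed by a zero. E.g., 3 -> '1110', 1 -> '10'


Encode each number as n ones followed by a terminating 0:
  3 -> 1110 (4 bits)
  11 -> 111111111110 (12 bits)
  8 -> 111111110 (9 bits)
  1 -> 10 (2 bits)
  8 -> 111111110 (9 bits)
Total length = 4 + 12 + 9 + 2 + 9 = 36 bits.

Unary([3, 11, 8, 1, 8]) = 111011111111111011111111010111111110 (36 bits)


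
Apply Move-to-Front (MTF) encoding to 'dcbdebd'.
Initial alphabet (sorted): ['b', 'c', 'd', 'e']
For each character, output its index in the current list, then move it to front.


MTF encoding:
'd': index 2 in ['b', 'c', 'd', 'e'] -> ['d', 'b', 'c', 'e']
'c': index 2 in ['d', 'b', 'c', 'e'] -> ['c', 'd', 'b', 'e']
'b': index 2 in ['c', 'd', 'b', 'e'] -> ['b', 'c', 'd', 'e']
'd': index 2 in ['b', 'c', 'd', 'e'] -> ['d', 'b', 'c', 'e']
'e': index 3 in ['d', 'b', 'c', 'e'] -> ['e', 'd', 'b', 'c']
'b': index 2 in ['e', 'd', 'b', 'c'] -> ['b', 'e', 'd', 'c']
'd': index 2 in ['b', 'e', 'd', 'c'] -> ['d', 'b', 'e', 'c']


Output: [2, 2, 2, 2, 3, 2, 2]


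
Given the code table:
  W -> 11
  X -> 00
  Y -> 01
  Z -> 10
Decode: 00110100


Decoding:
00 -> X
11 -> W
01 -> Y
00 -> X


Result: XWYX


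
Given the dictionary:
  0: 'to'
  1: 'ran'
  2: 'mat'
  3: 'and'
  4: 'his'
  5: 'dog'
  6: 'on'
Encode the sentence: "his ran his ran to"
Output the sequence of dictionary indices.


Look up each word in the dictionary:
  'his' -> 4
  'ran' -> 1
  'his' -> 4
  'ran' -> 1
  'to' -> 0

Encoded: [4, 1, 4, 1, 0]


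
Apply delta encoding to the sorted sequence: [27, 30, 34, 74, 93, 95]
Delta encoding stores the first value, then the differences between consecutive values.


First value: 27
Deltas:
  30 - 27 = 3
  34 - 30 = 4
  74 - 34 = 40
  93 - 74 = 19
  95 - 93 = 2


Delta encoded: [27, 3, 4, 40, 19, 2]


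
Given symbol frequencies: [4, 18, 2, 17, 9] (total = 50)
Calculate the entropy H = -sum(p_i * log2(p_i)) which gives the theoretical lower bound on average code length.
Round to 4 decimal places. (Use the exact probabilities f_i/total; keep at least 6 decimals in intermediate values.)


Per-symbol terms -p_i * log2(p_i) with p_i = f_i/50:
  p = 4/50 = 0.080000: log2(p) = -3.643856, -p*log2(p) = 0.291508
  p = 18/50 = 0.360000: log2(p) = -1.473931, -p*log2(p) = 0.530615
  p = 2/50 = 0.040000: log2(p) = -4.643856, -p*log2(p) = 0.185754
  p = 17/50 = 0.340000: log2(p) = -1.556393, -p*log2(p) = 0.529174
  p = 9/50 = 0.180000: log2(p) = -2.473931, -p*log2(p) = 0.445308
H = 0.291508 + 0.530615 + 0.185754 + 0.529174 + 0.445308 = 1.982359

H = 1.9824 bits/symbol


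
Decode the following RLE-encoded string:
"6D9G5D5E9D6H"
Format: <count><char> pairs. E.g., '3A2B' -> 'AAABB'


Expanding each <count><char> pair:
  6D -> 'DDDDDD'
  9G -> 'GGGGGGGGG'
  5D -> 'DDDDD'
  5E -> 'EEEEE'
  9D -> 'DDDDDDDDD'
  6H -> 'HHHHHH'

Decoded = DDDDDDGGGGGGGGGDDDDDEEEEEDDDDDDDDDHHHHHH


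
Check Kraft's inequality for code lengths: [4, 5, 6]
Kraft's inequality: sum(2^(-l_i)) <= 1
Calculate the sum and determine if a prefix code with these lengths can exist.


Sum = 2^(-4) + 2^(-5) + 2^(-6)
    = 0.0625 + 0.03125 + 0.015625
    = 7/64 = 0.109375
Since 0.109375 <= 1, Kraft's inequality IS satisfied.
A prefix code with these lengths CAN exist.

Kraft sum = 0.109375. Satisfied.


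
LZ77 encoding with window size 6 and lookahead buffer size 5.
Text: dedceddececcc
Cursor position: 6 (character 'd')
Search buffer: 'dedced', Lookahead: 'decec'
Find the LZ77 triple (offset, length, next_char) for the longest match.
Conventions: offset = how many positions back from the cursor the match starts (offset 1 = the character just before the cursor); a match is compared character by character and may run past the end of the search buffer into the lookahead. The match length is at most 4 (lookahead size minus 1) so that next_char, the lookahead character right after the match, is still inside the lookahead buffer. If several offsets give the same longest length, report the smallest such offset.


Try each offset into the search buffer:
  offset=1 (pos 5, char 'd'): match length 1
  offset=2 (pos 4, char 'e'): match length 0
  offset=3 (pos 3, char 'c'): match length 0
  offset=4 (pos 2, char 'd'): match length 1
  offset=5 (pos 1, char 'e'): match length 0
  offset=6 (pos 0, char 'd'): match length 2
Longest match has length 2 at offset 6.
next_char = character at position 6 + 2 = 8 -> 'c'

Best match: offset=6, length=2 (matching 'de' starting at position 0)
LZ77 triple: (6, 2, 'c')


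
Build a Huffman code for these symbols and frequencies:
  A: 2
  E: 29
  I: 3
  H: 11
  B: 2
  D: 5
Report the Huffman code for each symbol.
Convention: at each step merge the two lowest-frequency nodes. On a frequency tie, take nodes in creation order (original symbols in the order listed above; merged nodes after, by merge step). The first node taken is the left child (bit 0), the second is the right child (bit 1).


Huffman tree construction:
Step 1: Merge A(2) + B(2) = 4
Step 2: Merge I(3) + (A+B)(4) = 7
Step 3: Merge D(5) + (I+(A+B))(7) = 12
Step 4: Merge H(11) + (D+(I+(A+B)))(12) = 23
Step 5: Merge (H+(D+(I+(A+B))))(23) + E(29) = 52
Read each symbol's code off the tree from the root (left child = 0, right child = 1).

Codes:
  A: 01110 (length 5)
  E: 1 (length 1)
  I: 0110 (length 4)
  H: 00 (length 2)
  B: 01111 (length 5)
  D: 010 (length 3)
Average code length: 98/52 = 1.8846 bits/symbol


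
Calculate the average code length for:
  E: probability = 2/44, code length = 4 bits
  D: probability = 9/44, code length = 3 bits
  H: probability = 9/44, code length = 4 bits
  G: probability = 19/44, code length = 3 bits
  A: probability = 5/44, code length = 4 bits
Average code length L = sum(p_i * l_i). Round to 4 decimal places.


Weighted contributions p_i * l_i:
  E: (2/44) * 4 = 8/44
  D: (9/44) * 3 = 27/44
  H: (9/44) * 4 = 36/44
  G: (19/44) * 3 = 57/44
  A: (5/44) * 4 = 20/44
Sum = (8 + 27 + 36 + 57 + 20)/44 = 148/44

L = 148/44 = 3.3636 bits/symbol


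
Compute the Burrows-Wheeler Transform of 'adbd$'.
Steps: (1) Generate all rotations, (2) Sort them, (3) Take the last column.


Rotations (sorted):
  0: $adbd -> last char: d
  1: adbd$ -> last char: $
  2: bd$ad -> last char: d
  3: d$adb -> last char: b
  4: dbd$a -> last char: a


BWT = d$dba


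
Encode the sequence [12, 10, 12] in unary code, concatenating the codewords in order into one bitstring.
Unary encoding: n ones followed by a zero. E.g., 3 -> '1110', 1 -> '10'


Encode each number as n ones followed by a terminating 0:
  12 -> 1111111111110 (13 bits)
  10 -> 11111111110 (11 bits)
  12 -> 1111111111110 (13 bits)
Total length = 13 + 11 + 13 = 37 bits.

Unary([12, 10, 12]) = 1111111111110111111111101111111111110 (37 bits)


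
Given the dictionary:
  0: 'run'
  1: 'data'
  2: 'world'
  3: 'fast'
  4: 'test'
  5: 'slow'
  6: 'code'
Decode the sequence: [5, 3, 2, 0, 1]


Look up each index in the dictionary:
  5 -> 'slow'
  3 -> 'fast'
  2 -> 'world'
  0 -> 'run'
  1 -> 'data'

Decoded: "slow fast world run data"


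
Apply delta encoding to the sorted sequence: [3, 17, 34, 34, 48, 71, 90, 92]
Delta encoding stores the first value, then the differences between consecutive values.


First value: 3
Deltas:
  17 - 3 = 14
  34 - 17 = 17
  34 - 34 = 0
  48 - 34 = 14
  71 - 48 = 23
  90 - 71 = 19
  92 - 90 = 2


Delta encoded: [3, 14, 17, 0, 14, 23, 19, 2]


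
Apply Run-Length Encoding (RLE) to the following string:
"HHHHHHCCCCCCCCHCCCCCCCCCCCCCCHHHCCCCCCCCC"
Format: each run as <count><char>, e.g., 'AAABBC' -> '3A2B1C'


Scanning runs left to right:
  i=0: run of 'H' x 6 -> '6H'
  i=6: run of 'C' x 8 -> '8C'
  i=14: run of 'H' x 1 -> '1H'
  i=15: run of 'C' x 14 -> '14C'
  i=29: run of 'H' x 3 -> '3H'
  i=32: run of 'C' x 9 -> '9C'

RLE = 6H8C1H14C3H9C


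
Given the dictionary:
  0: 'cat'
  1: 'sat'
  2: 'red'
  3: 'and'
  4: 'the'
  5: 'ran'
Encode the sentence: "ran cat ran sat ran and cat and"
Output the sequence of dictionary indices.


Look up each word in the dictionary:
  'ran' -> 5
  'cat' -> 0
  'ran' -> 5
  'sat' -> 1
  'ran' -> 5
  'and' -> 3
  'cat' -> 0
  'and' -> 3

Encoded: [5, 0, 5, 1, 5, 3, 0, 3]


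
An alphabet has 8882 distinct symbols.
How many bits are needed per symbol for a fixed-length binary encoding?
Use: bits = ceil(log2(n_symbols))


log2(8882) = 13.1167
Bracket: 2^13 = 8192 < 8882 <= 2^14 = 16384
So ceil(log2(8882)) = 14

bits = ceil(log2(8882)) = ceil(13.1167) = 14 bits


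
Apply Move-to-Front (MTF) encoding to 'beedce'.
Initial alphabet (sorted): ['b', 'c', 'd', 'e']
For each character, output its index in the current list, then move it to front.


MTF encoding:
'b': index 0 in ['b', 'c', 'd', 'e'] -> ['b', 'c', 'd', 'e']
'e': index 3 in ['b', 'c', 'd', 'e'] -> ['e', 'b', 'c', 'd']
'e': index 0 in ['e', 'b', 'c', 'd'] -> ['e', 'b', 'c', 'd']
'd': index 3 in ['e', 'b', 'c', 'd'] -> ['d', 'e', 'b', 'c']
'c': index 3 in ['d', 'e', 'b', 'c'] -> ['c', 'd', 'e', 'b']
'e': index 2 in ['c', 'd', 'e', 'b'] -> ['e', 'c', 'd', 'b']


Output: [0, 3, 0, 3, 3, 2]


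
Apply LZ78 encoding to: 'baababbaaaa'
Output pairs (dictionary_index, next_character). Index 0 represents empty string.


LZ78 encoding steps:
Dictionary: {0: ''}
Step 1: w='' (idx 0), next='b' -> output (0, 'b'), add 'b' as idx 1
Step 2: w='' (idx 0), next='a' -> output (0, 'a'), add 'a' as idx 2
Step 3: w='a' (idx 2), next='b' -> output (2, 'b'), add 'ab' as idx 3
Step 4: w='ab' (idx 3), next='b' -> output (3, 'b'), add 'abb' as idx 4
Step 5: w='a' (idx 2), next='a' -> output (2, 'a'), add 'aa' as idx 5
Step 6: w='aa' (idx 5), end of input -> output (5, '')


Encoded: [(0, 'b'), (0, 'a'), (2, 'b'), (3, 'b'), (2, 'a'), (5, '')]


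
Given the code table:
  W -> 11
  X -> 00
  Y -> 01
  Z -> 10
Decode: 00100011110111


Decoding:
00 -> X
10 -> Z
00 -> X
11 -> W
11 -> W
01 -> Y
11 -> W


Result: XZXWWYW


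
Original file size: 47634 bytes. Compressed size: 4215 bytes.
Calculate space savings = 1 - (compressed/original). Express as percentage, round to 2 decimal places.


ratio = compressed/original = 4215/47634 = 0.088487
savings = 1 - ratio = 1 - 0.088487 = 0.911513
as a percentage: 0.911513 * 100 = 91.15%

Space savings = 1 - 4215/47634 = 91.15%


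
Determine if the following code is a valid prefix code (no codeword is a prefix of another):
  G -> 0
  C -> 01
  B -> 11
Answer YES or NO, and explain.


Checking each pair (does one codeword prefix another?):
  G='0' vs C='01': prefix -- VIOLATION

NO -- this is NOT a valid prefix code. G (0) is a prefix of C (01).


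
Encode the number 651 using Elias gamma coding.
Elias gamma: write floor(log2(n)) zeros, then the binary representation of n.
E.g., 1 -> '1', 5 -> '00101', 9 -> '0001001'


num_bits = floor(log2(651)) + 1 = 10
leading_zeros = num_bits - 1 = 9
binary(651) = 1010001011

Elias gamma(651) = '000000000' + '1010001011' = 0000000001010001011 (19 bits)


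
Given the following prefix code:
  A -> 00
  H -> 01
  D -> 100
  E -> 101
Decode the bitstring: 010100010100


Decoding step by step:
Bits 01 -> H
Bits 01 -> H
Bits 00 -> A
Bits 01 -> H
Bits 01 -> H
Bits 00 -> A


Decoded message: HHAHHA


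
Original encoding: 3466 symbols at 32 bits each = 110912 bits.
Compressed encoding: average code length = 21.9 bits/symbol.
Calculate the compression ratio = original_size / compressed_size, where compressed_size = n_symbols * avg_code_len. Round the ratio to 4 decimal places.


original_size = n_symbols * orig_bits = 3466 * 32 = 110912 bits
compressed_size = n_symbols * avg_code_len = 3466 * 21.9 = 75905.4 bits
ratio = original_size / compressed_size = 110912 / 75905.4 = 1.4612

Compression ratio = 1.4612


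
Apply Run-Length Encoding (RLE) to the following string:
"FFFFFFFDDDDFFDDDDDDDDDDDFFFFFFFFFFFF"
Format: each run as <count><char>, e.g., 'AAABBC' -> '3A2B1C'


Scanning runs left to right:
  i=0: run of 'F' x 7 -> '7F'
  i=7: run of 'D' x 4 -> '4D'
  i=11: run of 'F' x 2 -> '2F'
  i=13: run of 'D' x 11 -> '11D'
  i=24: run of 'F' x 12 -> '12F'

RLE = 7F4D2F11D12F


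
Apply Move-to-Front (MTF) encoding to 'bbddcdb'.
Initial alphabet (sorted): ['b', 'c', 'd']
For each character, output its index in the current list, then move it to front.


MTF encoding:
'b': index 0 in ['b', 'c', 'd'] -> ['b', 'c', 'd']
'b': index 0 in ['b', 'c', 'd'] -> ['b', 'c', 'd']
'd': index 2 in ['b', 'c', 'd'] -> ['d', 'b', 'c']
'd': index 0 in ['d', 'b', 'c'] -> ['d', 'b', 'c']
'c': index 2 in ['d', 'b', 'c'] -> ['c', 'd', 'b']
'd': index 1 in ['c', 'd', 'b'] -> ['d', 'c', 'b']
'b': index 2 in ['d', 'c', 'b'] -> ['b', 'd', 'c']


Output: [0, 0, 2, 0, 2, 1, 2]


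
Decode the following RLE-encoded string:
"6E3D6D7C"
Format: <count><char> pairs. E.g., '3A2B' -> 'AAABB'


Expanding each <count><char> pair:
  6E -> 'EEEEEE'
  3D -> 'DDD'
  6D -> 'DDDDDD'
  7C -> 'CCCCCCC'

Decoded = EEEEEEDDDDDDDDDCCCCCCC


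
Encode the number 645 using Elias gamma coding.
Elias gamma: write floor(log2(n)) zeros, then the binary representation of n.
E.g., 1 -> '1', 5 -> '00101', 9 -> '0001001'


num_bits = floor(log2(645)) + 1 = 10
leading_zeros = num_bits - 1 = 9
binary(645) = 1010000101

Elias gamma(645) = '000000000' + '1010000101' = 0000000001010000101 (19 bits)


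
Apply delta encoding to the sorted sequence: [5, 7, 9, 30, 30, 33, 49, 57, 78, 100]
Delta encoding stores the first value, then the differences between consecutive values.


First value: 5
Deltas:
  7 - 5 = 2
  9 - 7 = 2
  30 - 9 = 21
  30 - 30 = 0
  33 - 30 = 3
  49 - 33 = 16
  57 - 49 = 8
  78 - 57 = 21
  100 - 78 = 22


Delta encoded: [5, 2, 2, 21, 0, 3, 16, 8, 21, 22]


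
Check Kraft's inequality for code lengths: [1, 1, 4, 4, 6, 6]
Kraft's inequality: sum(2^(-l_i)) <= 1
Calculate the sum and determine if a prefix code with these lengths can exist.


Sum = 2^(-1) + 2^(-1) + 2^(-4) + 2^(-4) + 2^(-6) + 2^(-6)
    = 0.5 + 0.5 + 0.0625 + 0.0625 + 0.015625 + 0.015625
    = 74/64 = 1.15625
Since 1.15625 > 1, Kraft's inequality is NOT satisfied.
A prefix code with these lengths CANNOT exist.

Kraft sum = 1.15625. Not satisfied.


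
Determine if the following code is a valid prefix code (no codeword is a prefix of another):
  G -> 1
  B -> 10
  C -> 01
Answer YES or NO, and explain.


Checking each pair (does one codeword prefix another?):
  G='1' vs B='10': prefix -- VIOLATION

NO -- this is NOT a valid prefix code. G (1) is a prefix of B (10).


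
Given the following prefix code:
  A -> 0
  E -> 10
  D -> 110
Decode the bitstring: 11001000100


Decoding step by step:
Bits 110 -> D
Bits 0 -> A
Bits 10 -> E
Bits 0 -> A
Bits 0 -> A
Bits 10 -> E
Bits 0 -> A


Decoded message: DAEAAEA


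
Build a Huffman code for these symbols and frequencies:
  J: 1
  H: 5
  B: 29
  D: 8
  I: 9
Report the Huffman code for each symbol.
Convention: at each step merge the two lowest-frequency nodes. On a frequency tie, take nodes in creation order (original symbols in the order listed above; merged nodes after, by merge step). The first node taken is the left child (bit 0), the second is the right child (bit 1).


Huffman tree construction:
Step 1: Merge J(1) + H(5) = 6
Step 2: Merge (J+H)(6) + D(8) = 14
Step 3: Merge I(9) + ((J+H)+D)(14) = 23
Step 4: Merge (I+((J+H)+D))(23) + B(29) = 52
Read each symbol's code off the tree from the root (left child = 0, right child = 1).

Codes:
  J: 0100 (length 4)
  H: 0101 (length 4)
  B: 1 (length 1)
  D: 011 (length 3)
  I: 00 (length 2)
Average code length: 95/52 = 1.8269 bits/symbol


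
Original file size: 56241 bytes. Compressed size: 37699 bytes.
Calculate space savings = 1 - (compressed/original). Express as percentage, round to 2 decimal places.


ratio = compressed/original = 37699/56241 = 0.670312
savings = 1 - ratio = 1 - 0.670312 = 0.329688
as a percentage: 0.329688 * 100 = 32.97%

Space savings = 1 - 37699/56241 = 32.97%


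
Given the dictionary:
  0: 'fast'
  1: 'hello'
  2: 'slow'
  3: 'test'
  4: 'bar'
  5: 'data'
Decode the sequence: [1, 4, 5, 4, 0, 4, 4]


Look up each index in the dictionary:
  1 -> 'hello'
  4 -> 'bar'
  5 -> 'data'
  4 -> 'bar'
  0 -> 'fast'
  4 -> 'bar'
  4 -> 'bar'

Decoded: "hello bar data bar fast bar bar"


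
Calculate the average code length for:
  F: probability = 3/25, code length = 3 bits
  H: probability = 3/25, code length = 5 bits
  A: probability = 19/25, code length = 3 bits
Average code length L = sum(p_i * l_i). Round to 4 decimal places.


Weighted contributions p_i * l_i:
  F: (3/25) * 3 = 9/25
  H: (3/25) * 5 = 15/25
  A: (19/25) * 3 = 57/25
Sum = (9 + 15 + 57)/25 = 81/25

L = 81/25 = 3.2400 bits/symbol


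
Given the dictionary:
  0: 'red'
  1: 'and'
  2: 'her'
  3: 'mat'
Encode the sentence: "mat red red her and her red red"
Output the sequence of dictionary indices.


Look up each word in the dictionary:
  'mat' -> 3
  'red' -> 0
  'red' -> 0
  'her' -> 2
  'and' -> 1
  'her' -> 2
  'red' -> 0
  'red' -> 0

Encoded: [3, 0, 0, 2, 1, 2, 0, 0]


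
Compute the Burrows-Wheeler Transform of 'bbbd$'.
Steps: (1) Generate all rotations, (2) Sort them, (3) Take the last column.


Rotations (sorted):
  0: $bbbd -> last char: d
  1: bbbd$ -> last char: $
  2: bbd$b -> last char: b
  3: bd$bb -> last char: b
  4: d$bbb -> last char: b


BWT = d$bbb


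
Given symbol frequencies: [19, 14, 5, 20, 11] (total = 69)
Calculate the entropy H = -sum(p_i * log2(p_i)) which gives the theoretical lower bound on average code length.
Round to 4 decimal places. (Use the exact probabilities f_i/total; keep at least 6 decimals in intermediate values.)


Per-symbol terms -p_i * log2(p_i) with p_i = f_i/69:
  p = 19/69 = 0.275362: log2(p) = -1.860597, -p*log2(p) = 0.512338
  p = 14/69 = 0.202899: log2(p) = -2.301170, -p*log2(p) = 0.466904
  p = 5/69 = 0.072464: log2(p) = -3.786596, -p*log2(p) = 0.274391
  p = 20/69 = 0.289855: log2(p) = -1.786596, -p*log2(p) = 0.517854
  p = 11/69 = 0.159420: log2(p) = -2.649093, -p*log2(p) = 0.422319
H = 0.512338 + 0.466904 + 0.274391 + 0.517854 + 0.422319 = 2.193806

H = 2.1938 bits/symbol


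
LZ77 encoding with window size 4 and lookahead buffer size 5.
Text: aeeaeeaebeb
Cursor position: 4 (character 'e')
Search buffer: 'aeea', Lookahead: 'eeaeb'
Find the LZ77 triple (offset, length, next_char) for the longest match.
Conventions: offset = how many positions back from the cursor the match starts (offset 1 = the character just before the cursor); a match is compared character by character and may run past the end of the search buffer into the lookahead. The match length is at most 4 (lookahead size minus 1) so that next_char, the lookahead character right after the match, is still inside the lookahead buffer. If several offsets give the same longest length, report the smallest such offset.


Try each offset into the search buffer:
  offset=1 (pos 3, char 'a'): match length 0
  offset=2 (pos 2, char 'e'): match length 1
  offset=3 (pos 1, char 'e'): match length 4
  offset=4 (pos 0, char 'a'): match length 0
Longest match has length 4 at offset 3.
next_char = character at position 4 + 4 = 8 -> 'b'

Best match: offset=3, length=4 (matching 'eeae' starting at position 1)
LZ77 triple: (3, 4, 'b')


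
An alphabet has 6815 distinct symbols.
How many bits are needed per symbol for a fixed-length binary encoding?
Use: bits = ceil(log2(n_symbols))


log2(6815) = 12.7345
Bracket: 2^12 = 4096 < 6815 <= 2^13 = 8192
So ceil(log2(6815)) = 13

bits = ceil(log2(6815)) = ceil(12.7345) = 13 bits


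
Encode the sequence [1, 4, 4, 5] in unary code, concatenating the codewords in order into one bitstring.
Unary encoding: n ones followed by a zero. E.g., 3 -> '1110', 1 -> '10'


Encode each number as n ones followed by a terminating 0:
  1 -> 10 (2 bits)
  4 -> 11110 (5 bits)
  4 -> 11110 (5 bits)
  5 -> 111110 (6 bits)
Total length = 2 + 5 + 5 + 6 = 18 bits.

Unary([1, 4, 4, 5]) = 101111011110111110 (18 bits)


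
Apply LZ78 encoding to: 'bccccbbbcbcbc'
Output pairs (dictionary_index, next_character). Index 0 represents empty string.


LZ78 encoding steps:
Dictionary: {0: ''}
Step 1: w='' (idx 0), next='b' -> output (0, 'b'), add 'b' as idx 1
Step 2: w='' (idx 0), next='c' -> output (0, 'c'), add 'c' as idx 2
Step 3: w='c' (idx 2), next='c' -> output (2, 'c'), add 'cc' as idx 3
Step 4: w='c' (idx 2), next='b' -> output (2, 'b'), add 'cb' as idx 4
Step 5: w='b' (idx 1), next='b' -> output (1, 'b'), add 'bb' as idx 5
Step 6: w='cb' (idx 4), next='c' -> output (4, 'c'), add 'cbc' as idx 6
Step 7: w='b' (idx 1), next='c' -> output (1, 'c'), add 'bc' as idx 7


Encoded: [(0, 'b'), (0, 'c'), (2, 'c'), (2, 'b'), (1, 'b'), (4, 'c'), (1, 'c')]


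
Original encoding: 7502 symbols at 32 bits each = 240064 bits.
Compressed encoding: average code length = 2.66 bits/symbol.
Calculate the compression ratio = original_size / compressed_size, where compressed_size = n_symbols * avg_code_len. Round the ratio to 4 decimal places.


original_size = n_symbols * orig_bits = 7502 * 32 = 240064 bits
compressed_size = n_symbols * avg_code_len = 7502 * 2.66 = 19955.32 bits
ratio = original_size / compressed_size = 240064 / 19955.32 = 12.0301

Compression ratio = 12.0301


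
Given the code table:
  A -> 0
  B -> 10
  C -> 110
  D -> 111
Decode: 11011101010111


Decoding:
110 -> C
111 -> D
0 -> A
10 -> B
10 -> B
111 -> D


Result: CDABBD


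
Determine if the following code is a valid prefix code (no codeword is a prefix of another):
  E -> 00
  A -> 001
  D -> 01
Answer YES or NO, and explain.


Checking each pair (does one codeword prefix another?):
  E='00' vs A='001': prefix -- VIOLATION

NO -- this is NOT a valid prefix code. E (00) is a prefix of A (001).


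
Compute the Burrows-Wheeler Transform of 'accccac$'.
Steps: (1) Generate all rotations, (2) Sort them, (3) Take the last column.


Rotations (sorted):
  0: $accccac -> last char: c
  1: ac$acccc -> last char: c
  2: accccac$ -> last char: $
  3: c$acccca -> last char: a
  4: cac$accc -> last char: c
  5: ccac$acc -> last char: c
  6: cccac$ac -> last char: c
  7: ccccac$a -> last char: a


BWT = cc$accca


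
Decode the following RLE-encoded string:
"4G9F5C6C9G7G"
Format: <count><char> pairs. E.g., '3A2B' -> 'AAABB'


Expanding each <count><char> pair:
  4G -> 'GGGG'
  9F -> 'FFFFFFFFF'
  5C -> 'CCCCC'
  6C -> 'CCCCCC'
  9G -> 'GGGGGGGGG'
  7G -> 'GGGGGGG'

Decoded = GGGGFFFFFFFFFCCCCCCCCCCCGGGGGGGGGGGGGGGG


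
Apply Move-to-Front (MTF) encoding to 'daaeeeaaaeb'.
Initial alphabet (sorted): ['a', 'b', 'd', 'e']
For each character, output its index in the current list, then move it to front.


MTF encoding:
'd': index 2 in ['a', 'b', 'd', 'e'] -> ['d', 'a', 'b', 'e']
'a': index 1 in ['d', 'a', 'b', 'e'] -> ['a', 'd', 'b', 'e']
'a': index 0 in ['a', 'd', 'b', 'e'] -> ['a', 'd', 'b', 'e']
'e': index 3 in ['a', 'd', 'b', 'e'] -> ['e', 'a', 'd', 'b']
'e': index 0 in ['e', 'a', 'd', 'b'] -> ['e', 'a', 'd', 'b']
'e': index 0 in ['e', 'a', 'd', 'b'] -> ['e', 'a', 'd', 'b']
'a': index 1 in ['e', 'a', 'd', 'b'] -> ['a', 'e', 'd', 'b']
'a': index 0 in ['a', 'e', 'd', 'b'] -> ['a', 'e', 'd', 'b']
'a': index 0 in ['a', 'e', 'd', 'b'] -> ['a', 'e', 'd', 'b']
'e': index 1 in ['a', 'e', 'd', 'b'] -> ['e', 'a', 'd', 'b']
'b': index 3 in ['e', 'a', 'd', 'b'] -> ['b', 'e', 'a', 'd']


Output: [2, 1, 0, 3, 0, 0, 1, 0, 0, 1, 3]


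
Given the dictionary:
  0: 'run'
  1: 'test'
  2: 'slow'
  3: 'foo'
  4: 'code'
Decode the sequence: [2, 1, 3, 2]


Look up each index in the dictionary:
  2 -> 'slow'
  1 -> 'test'
  3 -> 'foo'
  2 -> 'slow'

Decoded: "slow test foo slow"


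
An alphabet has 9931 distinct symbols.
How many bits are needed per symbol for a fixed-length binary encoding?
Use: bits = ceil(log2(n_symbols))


log2(9931) = 13.2777
Bracket: 2^13 = 8192 < 9931 <= 2^14 = 16384
So ceil(log2(9931)) = 14

bits = ceil(log2(9931)) = ceil(13.2777) = 14 bits


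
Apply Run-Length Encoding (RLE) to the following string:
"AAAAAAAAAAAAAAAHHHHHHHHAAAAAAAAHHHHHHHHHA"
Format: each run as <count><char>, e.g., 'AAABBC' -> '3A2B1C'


Scanning runs left to right:
  i=0: run of 'A' x 15 -> '15A'
  i=15: run of 'H' x 8 -> '8H'
  i=23: run of 'A' x 8 -> '8A'
  i=31: run of 'H' x 9 -> '9H'
  i=40: run of 'A' x 1 -> '1A'

RLE = 15A8H8A9H1A


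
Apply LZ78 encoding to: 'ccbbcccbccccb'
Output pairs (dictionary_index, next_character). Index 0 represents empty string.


LZ78 encoding steps:
Dictionary: {0: ''}
Step 1: w='' (idx 0), next='c' -> output (0, 'c'), add 'c' as idx 1
Step 2: w='c' (idx 1), next='b' -> output (1, 'b'), add 'cb' as idx 2
Step 3: w='' (idx 0), next='b' -> output (0, 'b'), add 'b' as idx 3
Step 4: w='c' (idx 1), next='c' -> output (1, 'c'), add 'cc' as idx 4
Step 5: w='cb' (idx 2), next='c' -> output (2, 'c'), add 'cbc' as idx 5
Step 6: w='cc' (idx 4), next='c' -> output (4, 'c'), add 'ccc' as idx 6
Step 7: w='b' (idx 3), end of input -> output (3, '')


Encoded: [(0, 'c'), (1, 'b'), (0, 'b'), (1, 'c'), (2, 'c'), (4, 'c'), (3, '')]


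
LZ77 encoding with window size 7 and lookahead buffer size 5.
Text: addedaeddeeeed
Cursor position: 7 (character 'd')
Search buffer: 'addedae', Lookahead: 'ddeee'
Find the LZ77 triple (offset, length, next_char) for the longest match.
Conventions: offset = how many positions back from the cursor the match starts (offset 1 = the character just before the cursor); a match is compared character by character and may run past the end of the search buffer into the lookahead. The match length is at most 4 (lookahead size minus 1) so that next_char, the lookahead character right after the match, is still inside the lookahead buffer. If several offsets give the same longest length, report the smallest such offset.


Try each offset into the search buffer:
  offset=1 (pos 6, char 'e'): match length 0
  offset=2 (pos 5, char 'a'): match length 0
  offset=3 (pos 4, char 'd'): match length 1
  offset=4 (pos 3, char 'e'): match length 0
  offset=5 (pos 2, char 'd'): match length 1
  offset=6 (pos 1, char 'd'): match length 3
  offset=7 (pos 0, char 'a'): match length 0
Longest match has length 3 at offset 6.
next_char = character at position 7 + 3 = 10 -> 'e'

Best match: offset=6, length=3 (matching 'dde' starting at position 1)
LZ77 triple: (6, 3, 'e')


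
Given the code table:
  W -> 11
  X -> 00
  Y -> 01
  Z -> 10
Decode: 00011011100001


Decoding:
00 -> X
01 -> Y
10 -> Z
11 -> W
10 -> Z
00 -> X
01 -> Y


Result: XYZWZXY


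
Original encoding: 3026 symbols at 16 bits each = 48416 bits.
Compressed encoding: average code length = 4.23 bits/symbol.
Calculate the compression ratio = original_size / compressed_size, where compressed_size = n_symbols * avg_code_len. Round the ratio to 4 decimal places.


original_size = n_symbols * orig_bits = 3026 * 16 = 48416 bits
compressed_size = n_symbols * avg_code_len = 3026 * 4.23 = 12799.98 bits
ratio = original_size / compressed_size = 48416 / 12799.98 = 3.7825

Compression ratio = 3.7825


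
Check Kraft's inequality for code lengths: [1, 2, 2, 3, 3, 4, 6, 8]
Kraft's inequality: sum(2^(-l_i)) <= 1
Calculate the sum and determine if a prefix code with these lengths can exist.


Sum = 2^(-1) + 2^(-2) + 2^(-2) + 2^(-3) + 2^(-3) + 2^(-4) + 2^(-6) + 2^(-8)
    = 0.5 + 0.25 + 0.25 + 0.125 + 0.125 + 0.0625 + 0.015625 + 0.00390625
    = 341/256 = 1.33203125
Since 1.33203125 > 1, Kraft's inequality is NOT satisfied.
A prefix code with these lengths CANNOT exist.

Kraft sum = 1.33203125. Not satisfied.


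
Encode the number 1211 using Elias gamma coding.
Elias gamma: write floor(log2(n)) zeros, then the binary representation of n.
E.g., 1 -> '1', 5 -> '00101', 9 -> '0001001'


num_bits = floor(log2(1211)) + 1 = 11
leading_zeros = num_bits - 1 = 10
binary(1211) = 10010111011

Elias gamma(1211) = '0000000000' + '10010111011' = 000000000010010111011 (21 bits)


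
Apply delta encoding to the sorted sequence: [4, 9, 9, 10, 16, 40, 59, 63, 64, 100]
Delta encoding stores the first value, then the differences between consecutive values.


First value: 4
Deltas:
  9 - 4 = 5
  9 - 9 = 0
  10 - 9 = 1
  16 - 10 = 6
  40 - 16 = 24
  59 - 40 = 19
  63 - 59 = 4
  64 - 63 = 1
  100 - 64 = 36


Delta encoded: [4, 5, 0, 1, 6, 24, 19, 4, 1, 36]


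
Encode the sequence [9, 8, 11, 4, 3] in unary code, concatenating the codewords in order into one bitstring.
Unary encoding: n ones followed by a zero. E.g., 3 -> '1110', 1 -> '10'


Encode each number as n ones followed by a terminating 0:
  9 -> 1111111110 (10 bits)
  8 -> 111111110 (9 bits)
  11 -> 111111111110 (12 bits)
  4 -> 11110 (5 bits)
  3 -> 1110 (4 bits)
Total length = 10 + 9 + 12 + 5 + 4 = 40 bits.

Unary([9, 8, 11, 4, 3]) = 1111111110111111110111111111110111101110 (40 bits)


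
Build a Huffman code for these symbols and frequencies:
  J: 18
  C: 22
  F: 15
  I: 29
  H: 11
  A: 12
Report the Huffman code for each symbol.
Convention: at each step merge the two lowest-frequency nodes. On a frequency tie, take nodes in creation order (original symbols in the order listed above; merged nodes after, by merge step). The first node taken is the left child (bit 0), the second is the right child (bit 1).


Huffman tree construction:
Step 1: Merge H(11) + A(12) = 23
Step 2: Merge F(15) + J(18) = 33
Step 3: Merge C(22) + (H+A)(23) = 45
Step 4: Merge I(29) + (F+J)(33) = 62
Step 5: Merge (C+(H+A))(45) + (I+(F+J))(62) = 107
Read each symbol's code off the tree from the root (left child = 0, right child = 1).

Codes:
  J: 111 (length 3)
  C: 00 (length 2)
  F: 110 (length 3)
  I: 10 (length 2)
  H: 010 (length 3)
  A: 011 (length 3)
Average code length: 270/107 = 2.5234 bits/symbol


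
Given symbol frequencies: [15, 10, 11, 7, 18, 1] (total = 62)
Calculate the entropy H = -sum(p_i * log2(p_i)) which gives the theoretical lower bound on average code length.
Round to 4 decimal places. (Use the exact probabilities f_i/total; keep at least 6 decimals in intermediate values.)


Per-symbol terms -p_i * log2(p_i) with p_i = f_i/62:
  p = 15/62 = 0.241935: log2(p) = -2.047306, -p*log2(p) = 0.495316
  p = 10/62 = 0.161290: log2(p) = -2.632268, -p*log2(p) = 0.424559
  p = 11/62 = 0.177419: log2(p) = -2.494765, -p*log2(p) = 0.442620
  p = 7/62 = 0.112903: log2(p) = -3.146841, -p*log2(p) = 0.355289
  p = 18/62 = 0.290323: log2(p) = -1.784271, -p*log2(p) = 0.518014
  p = 1/62 = 0.016129: log2(p) = -5.954196, -p*log2(p) = 0.096035
H = 0.495316 + 0.424559 + 0.442620 + 0.355289 + 0.518014 + 0.096035 = 2.331833

H = 2.3318 bits/symbol


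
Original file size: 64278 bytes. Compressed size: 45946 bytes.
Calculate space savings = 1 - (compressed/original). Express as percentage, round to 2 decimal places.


ratio = compressed/original = 45946/64278 = 0.714801
savings = 1 - ratio = 1 - 0.714801 = 0.285199
as a percentage: 0.285199 * 100 = 28.52%

Space savings = 1 - 45946/64278 = 28.52%


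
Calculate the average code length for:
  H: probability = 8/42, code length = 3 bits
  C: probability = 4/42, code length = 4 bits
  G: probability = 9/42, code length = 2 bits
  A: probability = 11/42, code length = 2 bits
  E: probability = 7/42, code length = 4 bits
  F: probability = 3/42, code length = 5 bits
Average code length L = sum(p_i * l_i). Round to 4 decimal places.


Weighted contributions p_i * l_i:
  H: (8/42) * 3 = 24/42
  C: (4/42) * 4 = 16/42
  G: (9/42) * 2 = 18/42
  A: (11/42) * 2 = 22/42
  E: (7/42) * 4 = 28/42
  F: (3/42) * 5 = 15/42
Sum = (24 + 16 + 18 + 22 + 28 + 15)/42 = 123/42

L = 123/42 = 2.9286 bits/symbol


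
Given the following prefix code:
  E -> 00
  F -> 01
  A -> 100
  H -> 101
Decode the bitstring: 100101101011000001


Decoding step by step:
Bits 100 -> A
Bits 101 -> H
Bits 101 -> H
Bits 01 -> F
Bits 100 -> A
Bits 00 -> E
Bits 01 -> F


Decoded message: AHHFAEF
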